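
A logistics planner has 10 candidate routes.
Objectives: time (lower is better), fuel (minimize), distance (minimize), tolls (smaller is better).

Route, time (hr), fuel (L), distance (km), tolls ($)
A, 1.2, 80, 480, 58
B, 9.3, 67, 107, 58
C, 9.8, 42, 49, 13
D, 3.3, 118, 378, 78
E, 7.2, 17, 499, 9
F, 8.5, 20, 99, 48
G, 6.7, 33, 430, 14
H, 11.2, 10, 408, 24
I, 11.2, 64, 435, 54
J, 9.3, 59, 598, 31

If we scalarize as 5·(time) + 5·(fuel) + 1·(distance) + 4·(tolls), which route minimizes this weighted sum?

C

A: 5·1.2 + 5·80 + 1·480 + 4·58 = 1118.0
B: 5·9.3 + 5·67 + 1·107 + 4·58 = 720.5
C: 5·9.8 + 5·42 + 1·49 + 4·13 = 360.0
D: 5·3.3 + 5·118 + 1·378 + 4·78 = 1296.5
E: 5·7.2 + 5·17 + 1·499 + 4·9 = 656.0
F: 5·8.5 + 5·20 + 1·99 + 4·48 = 433.5
G: 5·6.7 + 5·33 + 1·430 + 4·14 = 684.5
H: 5·11.2 + 5·10 + 1·408 + 4·24 = 610.0
I: 5·11.2 + 5·64 + 1·435 + 4·54 = 1027.0
J: 5·9.3 + 5·59 + 1·598 + 4·31 = 1063.5
Lowest: C at 360.0.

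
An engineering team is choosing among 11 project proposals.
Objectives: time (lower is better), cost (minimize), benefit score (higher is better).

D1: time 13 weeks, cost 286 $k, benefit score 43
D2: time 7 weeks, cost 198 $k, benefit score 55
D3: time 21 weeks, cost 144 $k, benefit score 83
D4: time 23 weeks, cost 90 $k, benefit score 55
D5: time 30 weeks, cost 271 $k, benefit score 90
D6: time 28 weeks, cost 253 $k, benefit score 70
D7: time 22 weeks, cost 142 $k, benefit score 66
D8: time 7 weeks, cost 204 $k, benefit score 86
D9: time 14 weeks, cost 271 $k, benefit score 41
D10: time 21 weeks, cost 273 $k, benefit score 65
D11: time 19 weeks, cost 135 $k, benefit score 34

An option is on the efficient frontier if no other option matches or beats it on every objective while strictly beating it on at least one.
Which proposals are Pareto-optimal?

D2, D3, D4, D5, D7, D8, D11

D1: dominated by D2 (time 7≤13, cost 198≤286, benefit score 55≥43).
D2: not dominated.
D3: not dominated.
D4: not dominated (best cost).
D5: not dominated (best benefit score).
D6: dominated by D3 (time 21≤28, cost 144≤253, benefit score 83≥70).
D7: not dominated.
D8: not dominated.
D9: dominated by D2 (time 7≤14, cost 198≤271, benefit score 55≥41).
D10: dominated by D3 (time 21≤21, cost 144≤273, benefit score 83≥65).
D11: not dominated.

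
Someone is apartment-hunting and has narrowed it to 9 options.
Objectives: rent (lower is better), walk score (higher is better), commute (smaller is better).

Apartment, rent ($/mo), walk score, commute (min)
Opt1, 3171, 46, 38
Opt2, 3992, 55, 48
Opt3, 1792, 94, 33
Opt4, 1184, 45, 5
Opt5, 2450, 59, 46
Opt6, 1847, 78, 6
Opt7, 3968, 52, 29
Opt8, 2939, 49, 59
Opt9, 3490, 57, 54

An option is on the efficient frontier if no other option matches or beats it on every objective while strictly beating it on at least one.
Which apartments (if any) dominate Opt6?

none

Opt1: worse on rent (3171 vs 1847).
Opt2: worse on rent (3992 vs 1847).
Opt3: worse on commute (33 vs 6).
Opt4: worse on walk score (45 vs 78).
Opt5: worse on rent (2450 vs 1847).
Opt7: worse on rent (3968 vs 1847).
Opt8: worse on rent (2939 vs 1847).
Opt9: worse on rent (3490 vs 1847).
No option dominates Opt6.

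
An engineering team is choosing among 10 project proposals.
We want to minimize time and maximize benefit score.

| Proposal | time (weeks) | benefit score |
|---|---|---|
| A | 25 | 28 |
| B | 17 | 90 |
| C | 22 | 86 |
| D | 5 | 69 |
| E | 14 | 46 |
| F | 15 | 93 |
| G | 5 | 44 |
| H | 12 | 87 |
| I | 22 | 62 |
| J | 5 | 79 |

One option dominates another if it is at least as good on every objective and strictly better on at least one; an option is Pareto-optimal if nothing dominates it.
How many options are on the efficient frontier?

A: dominated by B (time 17≤25, benefit score 90≥28).
B: dominated by F (time 15≤17, benefit score 93≥90).
C: dominated by B (time 17≤22, benefit score 90≥86).
D: dominated by J (time 5≤5, benefit score 79≥69).
E: dominated by D (time 5≤14, benefit score 69≥46).
F: not dominated (best benefit score).
G: dominated by D (time 5≤5, benefit score 69≥44).
H: not dominated.
I: dominated by B (time 17≤22, benefit score 90≥62).
J: not dominated.
Pareto-optimal: F, H, J → 3.

3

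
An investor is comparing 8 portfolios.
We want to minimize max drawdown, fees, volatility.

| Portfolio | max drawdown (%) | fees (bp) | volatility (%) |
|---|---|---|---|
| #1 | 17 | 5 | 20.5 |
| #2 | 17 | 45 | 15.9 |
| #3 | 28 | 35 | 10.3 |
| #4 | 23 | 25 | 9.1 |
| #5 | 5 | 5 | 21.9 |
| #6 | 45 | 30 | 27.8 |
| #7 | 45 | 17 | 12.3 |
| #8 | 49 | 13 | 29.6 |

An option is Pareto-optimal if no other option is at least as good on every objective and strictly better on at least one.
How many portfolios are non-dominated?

#1: not dominated.
#2: not dominated.
#3: dominated by #4 (max drawdown 23≤28, fees 25≤35, volatility 9.1≤10.3).
#4: not dominated (best volatility).
#5: not dominated (best max drawdown).
#6: dominated by #1 (max drawdown 17≤45, fees 5≤30, volatility 20.5≤27.8).
#7: not dominated.
#8: dominated by #1 (max drawdown 17≤49, fees 5≤13, volatility 20.5≤29.6).
Pareto-optimal: #1, #2, #4, #5, #7 → 5.

5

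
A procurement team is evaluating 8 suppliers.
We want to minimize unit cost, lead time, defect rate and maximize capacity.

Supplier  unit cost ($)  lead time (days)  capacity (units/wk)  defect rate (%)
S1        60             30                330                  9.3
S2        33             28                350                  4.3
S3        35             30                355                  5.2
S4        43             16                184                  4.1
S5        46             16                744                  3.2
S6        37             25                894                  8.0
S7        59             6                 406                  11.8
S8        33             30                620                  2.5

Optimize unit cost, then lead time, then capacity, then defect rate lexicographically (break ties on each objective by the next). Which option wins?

S2

First minimize unit cost: best is 33, kept {S2, S8}.
Then minimize lead time: best is 28, kept {S2}.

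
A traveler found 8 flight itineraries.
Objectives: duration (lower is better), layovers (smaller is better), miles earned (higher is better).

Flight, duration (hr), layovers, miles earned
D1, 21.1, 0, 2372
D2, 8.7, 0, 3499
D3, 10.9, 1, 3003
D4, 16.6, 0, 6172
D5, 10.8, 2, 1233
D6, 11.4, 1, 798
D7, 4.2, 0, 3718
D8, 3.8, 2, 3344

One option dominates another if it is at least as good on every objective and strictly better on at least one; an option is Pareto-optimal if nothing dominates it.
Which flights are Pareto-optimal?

D4, D7, D8

D1: dominated by D2 (duration 8.7≤21.1, layovers 0≤0, miles earned 3499≥2372).
D2: dominated by D7 (duration 4.2≤8.7, layovers 0≤0, miles earned 3718≥3499).
D3: dominated by D2 (duration 8.7≤10.9, layovers 0≤1, miles earned 3499≥3003).
D4: not dominated (best miles earned).
D5: dominated by D2 (duration 8.7≤10.8, layovers 0≤2, miles earned 3499≥1233).
D6: dominated by D2 (duration 8.7≤11.4, layovers 0≤1, miles earned 3499≥798).
D7: not dominated.
D8: not dominated (best duration).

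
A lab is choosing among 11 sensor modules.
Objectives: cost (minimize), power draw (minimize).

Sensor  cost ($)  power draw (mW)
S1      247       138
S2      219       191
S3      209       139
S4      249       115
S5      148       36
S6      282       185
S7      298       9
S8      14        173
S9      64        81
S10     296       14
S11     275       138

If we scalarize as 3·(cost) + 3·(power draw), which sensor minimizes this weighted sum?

S1: 3·247 + 3·138 = 1155
S2: 3·219 + 3·191 = 1230
S3: 3·209 + 3·139 = 1044
S4: 3·249 + 3·115 = 1092
S5: 3·148 + 3·36 = 552
S6: 3·282 + 3·185 = 1401
S7: 3·298 + 3·9 = 921
S8: 3·14 + 3·173 = 561
S9: 3·64 + 3·81 = 435
S10: 3·296 + 3·14 = 930
S11: 3·275 + 3·138 = 1239
Lowest: S9 at 435.

S9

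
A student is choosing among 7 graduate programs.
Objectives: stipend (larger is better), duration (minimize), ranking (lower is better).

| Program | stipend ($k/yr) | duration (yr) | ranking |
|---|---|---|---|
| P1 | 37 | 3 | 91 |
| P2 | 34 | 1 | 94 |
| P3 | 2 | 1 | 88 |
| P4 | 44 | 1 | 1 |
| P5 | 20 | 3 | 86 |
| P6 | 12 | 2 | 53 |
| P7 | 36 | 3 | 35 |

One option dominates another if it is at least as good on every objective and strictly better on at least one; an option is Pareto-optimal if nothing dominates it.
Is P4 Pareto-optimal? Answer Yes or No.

Yes

P1: worse on stipend (37 vs 44).
P2: worse on stipend (34 vs 44).
P3: worse on stipend (2 vs 44).
P5: worse on stipend (20 vs 44).
P6: worse on stipend (12 vs 44).
P7: worse on stipend (36 vs 44).
No option is at least as good as P4 on every objective and strictly better on one.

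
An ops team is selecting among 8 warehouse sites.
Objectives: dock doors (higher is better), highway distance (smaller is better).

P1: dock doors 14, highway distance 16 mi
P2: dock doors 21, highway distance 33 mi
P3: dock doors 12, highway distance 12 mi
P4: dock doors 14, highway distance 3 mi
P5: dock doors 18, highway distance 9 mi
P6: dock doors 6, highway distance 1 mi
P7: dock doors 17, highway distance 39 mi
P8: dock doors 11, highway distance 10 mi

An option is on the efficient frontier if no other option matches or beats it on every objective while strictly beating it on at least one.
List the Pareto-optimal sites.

P1: dominated by P4 (dock doors 14≥14, highway distance 3≤16).
P2: not dominated (best dock doors).
P3: dominated by P4 (dock doors 14≥12, highway distance 3≤12).
P4: not dominated.
P5: not dominated.
P6: not dominated (best highway distance).
P7: dominated by P2 (dock doors 21≥17, highway distance 33≤39).
P8: dominated by P4 (dock doors 14≥11, highway distance 3≤10).

P2, P4, P5, P6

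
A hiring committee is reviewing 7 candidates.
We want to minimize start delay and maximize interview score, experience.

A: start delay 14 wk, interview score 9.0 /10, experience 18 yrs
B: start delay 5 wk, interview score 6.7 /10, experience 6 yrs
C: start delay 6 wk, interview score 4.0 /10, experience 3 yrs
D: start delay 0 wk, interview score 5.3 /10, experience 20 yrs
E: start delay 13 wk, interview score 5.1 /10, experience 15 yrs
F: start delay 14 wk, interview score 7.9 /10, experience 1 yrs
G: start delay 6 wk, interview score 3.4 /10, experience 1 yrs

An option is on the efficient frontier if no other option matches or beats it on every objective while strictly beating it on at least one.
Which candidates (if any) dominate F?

A

A: start delay 14≤14, interview score 9.0≥7.9, experience 18≥1 — dominates F.
Others (B, C, D, E, G) are each worse than F on at least one objective.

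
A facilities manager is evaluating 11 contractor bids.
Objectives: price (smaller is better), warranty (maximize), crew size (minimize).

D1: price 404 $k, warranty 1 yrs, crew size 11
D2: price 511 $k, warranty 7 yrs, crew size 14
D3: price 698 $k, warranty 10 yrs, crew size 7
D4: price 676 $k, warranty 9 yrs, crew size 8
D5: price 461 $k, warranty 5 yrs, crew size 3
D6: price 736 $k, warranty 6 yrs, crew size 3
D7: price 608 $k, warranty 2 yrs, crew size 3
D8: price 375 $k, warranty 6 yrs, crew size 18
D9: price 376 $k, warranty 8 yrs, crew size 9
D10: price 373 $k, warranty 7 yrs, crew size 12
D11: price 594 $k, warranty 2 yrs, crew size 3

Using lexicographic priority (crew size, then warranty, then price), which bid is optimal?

First minimize crew size: best is 3, kept {D5, D6, D7, D11}.
Then maximize warranty: best is 6, kept {D6}.

D6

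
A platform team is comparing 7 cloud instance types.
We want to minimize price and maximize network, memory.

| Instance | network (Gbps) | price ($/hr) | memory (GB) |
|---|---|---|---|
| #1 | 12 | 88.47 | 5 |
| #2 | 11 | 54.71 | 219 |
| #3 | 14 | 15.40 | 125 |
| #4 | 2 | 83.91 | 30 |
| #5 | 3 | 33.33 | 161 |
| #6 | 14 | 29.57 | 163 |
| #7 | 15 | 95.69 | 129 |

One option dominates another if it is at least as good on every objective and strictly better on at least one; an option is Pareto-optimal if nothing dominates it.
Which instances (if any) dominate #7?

#1: worse on network (12 vs 15).
#2: worse on network (11 vs 15).
#3: worse on network (14 vs 15).
#4: worse on network (2 vs 15).
#5: worse on network (3 vs 15).
#6: worse on network (14 vs 15).
No option dominates #7.

none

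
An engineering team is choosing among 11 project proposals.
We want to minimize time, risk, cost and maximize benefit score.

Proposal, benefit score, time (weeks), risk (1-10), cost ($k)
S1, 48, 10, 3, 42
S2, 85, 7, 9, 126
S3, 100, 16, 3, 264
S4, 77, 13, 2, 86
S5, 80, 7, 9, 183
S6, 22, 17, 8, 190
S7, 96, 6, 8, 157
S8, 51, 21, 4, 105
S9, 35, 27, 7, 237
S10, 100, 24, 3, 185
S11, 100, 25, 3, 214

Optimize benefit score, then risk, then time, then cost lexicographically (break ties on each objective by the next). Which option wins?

First maximize benefit score: best is 100, kept {S3, S10, S11}.
Then minimize risk: best is 3, kept {S3, S10, S11}.
Then minimize time: best is 16, kept {S3}.

S3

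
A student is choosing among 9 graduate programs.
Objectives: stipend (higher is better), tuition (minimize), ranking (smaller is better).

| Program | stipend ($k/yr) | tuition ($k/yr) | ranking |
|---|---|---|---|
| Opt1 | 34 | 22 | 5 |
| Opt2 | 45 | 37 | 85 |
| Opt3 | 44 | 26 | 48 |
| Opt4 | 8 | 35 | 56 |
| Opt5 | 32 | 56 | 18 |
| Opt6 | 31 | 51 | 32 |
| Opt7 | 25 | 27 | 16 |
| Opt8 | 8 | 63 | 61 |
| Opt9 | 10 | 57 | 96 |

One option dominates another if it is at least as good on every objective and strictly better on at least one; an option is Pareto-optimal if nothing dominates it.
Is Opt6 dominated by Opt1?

Yes

Opt1 vs Opt6: stipend 34≥31, tuition 22≤51, ranking 5≤32 — Opt1 is at least as good on every objective with at least one strict improvement.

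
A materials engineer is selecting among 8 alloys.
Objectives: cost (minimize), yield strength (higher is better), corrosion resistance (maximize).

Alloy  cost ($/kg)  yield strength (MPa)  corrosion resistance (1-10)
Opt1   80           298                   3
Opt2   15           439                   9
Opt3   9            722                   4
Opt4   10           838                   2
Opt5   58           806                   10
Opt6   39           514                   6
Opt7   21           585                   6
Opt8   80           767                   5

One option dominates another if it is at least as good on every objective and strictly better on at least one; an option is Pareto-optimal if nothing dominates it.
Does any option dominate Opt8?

Yes

Opt5 vs Opt8: cost 58≤80, yield strength 806≥767, corrosion resistance 10≥5 — Opt5 is at least as good on every objective and strictly better on at least one, so Opt5 dominates Opt8.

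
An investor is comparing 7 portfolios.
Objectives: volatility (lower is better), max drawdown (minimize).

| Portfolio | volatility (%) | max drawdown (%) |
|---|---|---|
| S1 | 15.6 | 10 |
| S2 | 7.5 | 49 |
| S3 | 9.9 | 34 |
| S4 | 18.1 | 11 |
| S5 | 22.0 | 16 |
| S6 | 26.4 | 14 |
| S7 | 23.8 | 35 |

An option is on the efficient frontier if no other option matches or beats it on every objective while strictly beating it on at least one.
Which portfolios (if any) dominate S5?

S1, S4

S1: volatility 15.6≤22.0, max drawdown 10≤16 — dominates S5.
S4: volatility 18.1≤22.0, max drawdown 11≤16 — dominates S5.
Others (S2, S3, S6, S7) are each worse than S5 on at least one objective.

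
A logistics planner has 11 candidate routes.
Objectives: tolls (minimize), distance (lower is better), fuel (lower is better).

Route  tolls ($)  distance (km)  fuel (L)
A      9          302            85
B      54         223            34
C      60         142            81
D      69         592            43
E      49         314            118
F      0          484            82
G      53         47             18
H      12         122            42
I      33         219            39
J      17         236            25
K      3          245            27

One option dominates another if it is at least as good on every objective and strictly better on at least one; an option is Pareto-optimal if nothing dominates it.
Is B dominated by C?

C vs B: C is worse on tolls (60 vs 54), so it does not dominate B.

No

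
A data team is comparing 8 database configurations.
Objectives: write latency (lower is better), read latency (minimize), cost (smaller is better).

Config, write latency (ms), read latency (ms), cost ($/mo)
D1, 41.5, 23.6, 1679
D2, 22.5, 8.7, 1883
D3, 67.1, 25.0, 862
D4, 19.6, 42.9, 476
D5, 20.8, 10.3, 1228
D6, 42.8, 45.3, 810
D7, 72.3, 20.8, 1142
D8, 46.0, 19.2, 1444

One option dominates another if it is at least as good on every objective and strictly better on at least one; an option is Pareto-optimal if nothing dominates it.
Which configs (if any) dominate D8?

D5

D5: write latency 20.8≤46.0, read latency 10.3≤19.2, cost 1228≤1444 — dominates D8.
Others (D1, D2, D3, D4, D6, D7) are each worse than D8 on at least one objective.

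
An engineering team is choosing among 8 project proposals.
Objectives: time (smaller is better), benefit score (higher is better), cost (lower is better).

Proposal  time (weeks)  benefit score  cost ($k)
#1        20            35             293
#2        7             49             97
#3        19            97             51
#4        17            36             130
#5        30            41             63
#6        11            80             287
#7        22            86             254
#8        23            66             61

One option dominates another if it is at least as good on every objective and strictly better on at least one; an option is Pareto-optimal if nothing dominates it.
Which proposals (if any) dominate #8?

#3

#3: time 19≤23, benefit score 97≥66, cost 51≤61 — dominates #8.
Others (#1, #2, #4, #5, #6, #7) are each worse than #8 on at least one objective.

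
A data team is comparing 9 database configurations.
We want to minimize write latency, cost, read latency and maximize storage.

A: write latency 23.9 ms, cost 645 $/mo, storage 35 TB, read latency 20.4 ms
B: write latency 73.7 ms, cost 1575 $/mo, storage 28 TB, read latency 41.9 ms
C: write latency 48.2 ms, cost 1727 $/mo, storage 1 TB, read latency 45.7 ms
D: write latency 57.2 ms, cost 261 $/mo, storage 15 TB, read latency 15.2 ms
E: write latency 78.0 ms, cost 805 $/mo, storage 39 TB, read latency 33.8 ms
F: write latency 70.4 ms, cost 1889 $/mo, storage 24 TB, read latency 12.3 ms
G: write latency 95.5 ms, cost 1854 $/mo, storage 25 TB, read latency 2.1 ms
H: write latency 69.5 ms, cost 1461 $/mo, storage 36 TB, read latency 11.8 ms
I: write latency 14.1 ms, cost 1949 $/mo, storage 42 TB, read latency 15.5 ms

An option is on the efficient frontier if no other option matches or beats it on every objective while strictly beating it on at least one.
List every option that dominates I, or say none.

A: worse on write latency (23.9 vs 14.1).
B: worse on write latency (73.7 vs 14.1).
C: worse on write latency (48.2 vs 14.1).
D: worse on write latency (57.2 vs 14.1).
E: worse on write latency (78.0 vs 14.1).
F: worse on write latency (70.4 vs 14.1).
G: worse on write latency (95.5 vs 14.1).
H: worse on write latency (69.5 vs 14.1).
No option dominates I.

none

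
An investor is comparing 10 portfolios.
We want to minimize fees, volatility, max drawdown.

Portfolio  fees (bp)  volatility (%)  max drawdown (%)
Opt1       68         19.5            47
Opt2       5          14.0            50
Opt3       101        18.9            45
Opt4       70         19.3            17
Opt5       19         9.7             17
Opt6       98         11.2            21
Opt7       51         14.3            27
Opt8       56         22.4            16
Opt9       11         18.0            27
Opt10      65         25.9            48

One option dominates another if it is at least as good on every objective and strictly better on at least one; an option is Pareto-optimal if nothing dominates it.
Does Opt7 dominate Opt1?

Opt7 vs Opt1: fees 51≤68, volatility 14.3≤19.5, max drawdown 27≤47 — Opt7 is at least as good on every objective with at least one strict improvement.

Yes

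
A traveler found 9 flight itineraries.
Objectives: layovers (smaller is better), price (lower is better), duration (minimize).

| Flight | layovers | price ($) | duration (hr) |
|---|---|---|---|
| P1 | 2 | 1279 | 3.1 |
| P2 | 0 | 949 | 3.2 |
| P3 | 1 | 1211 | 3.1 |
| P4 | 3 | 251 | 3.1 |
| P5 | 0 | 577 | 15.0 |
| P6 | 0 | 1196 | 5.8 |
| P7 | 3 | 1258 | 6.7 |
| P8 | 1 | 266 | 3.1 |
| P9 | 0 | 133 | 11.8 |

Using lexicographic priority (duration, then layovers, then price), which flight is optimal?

First minimize duration: best is 3.1, kept {P1, P3, P4, P8}.
Then minimize layovers: best is 1, kept {P3, P8}.
Then minimize price: best is 266, kept {P8}.

P8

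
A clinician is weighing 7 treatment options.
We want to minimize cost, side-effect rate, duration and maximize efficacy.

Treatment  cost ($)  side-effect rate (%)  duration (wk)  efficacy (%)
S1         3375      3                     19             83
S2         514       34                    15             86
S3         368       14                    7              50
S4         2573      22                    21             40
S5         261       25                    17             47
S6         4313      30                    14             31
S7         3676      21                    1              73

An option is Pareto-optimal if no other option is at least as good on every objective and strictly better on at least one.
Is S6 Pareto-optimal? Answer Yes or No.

No

S3 vs S6: cost 368≤4313, side-effect rate 14≤30, duration 7≤14, efficacy 50≥31 — S3 is at least as good on every objective and strictly better on at least one, so S3 dominates S6.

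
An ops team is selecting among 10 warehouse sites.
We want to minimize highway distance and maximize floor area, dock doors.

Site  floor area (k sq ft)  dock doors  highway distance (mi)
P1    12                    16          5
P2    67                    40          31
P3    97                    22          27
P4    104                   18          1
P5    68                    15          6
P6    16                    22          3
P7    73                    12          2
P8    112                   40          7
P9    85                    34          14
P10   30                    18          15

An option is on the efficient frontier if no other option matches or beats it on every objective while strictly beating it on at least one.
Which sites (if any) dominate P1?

P4, P6

P4: floor area 104≥12, dock doors 18≥16, highway distance 1≤5 — dominates P1.
P6: floor area 16≥12, dock doors 22≥16, highway distance 3≤5 — dominates P1.
Others (P2, P3, P5, P7, P8, P9, P10) are each worse than P1 on at least one objective.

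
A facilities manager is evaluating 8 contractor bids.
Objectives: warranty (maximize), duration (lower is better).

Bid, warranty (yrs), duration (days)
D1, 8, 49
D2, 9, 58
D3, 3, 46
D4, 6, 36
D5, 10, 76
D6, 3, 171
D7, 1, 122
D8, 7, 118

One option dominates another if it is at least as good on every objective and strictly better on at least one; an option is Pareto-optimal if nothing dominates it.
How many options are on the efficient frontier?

D1: not dominated.
D2: not dominated.
D3: dominated by D4 (warranty 6≥3, duration 36≤46).
D4: not dominated (best duration).
D5: not dominated (best warranty).
D6: dominated by D1 (warranty 8≥3, duration 49≤171).
D7: dominated by D1 (warranty 8≥1, duration 49≤122).
D8: dominated by D1 (warranty 8≥7, duration 49≤118).
Pareto-optimal: D1, D2, D4, D5 → 4.

4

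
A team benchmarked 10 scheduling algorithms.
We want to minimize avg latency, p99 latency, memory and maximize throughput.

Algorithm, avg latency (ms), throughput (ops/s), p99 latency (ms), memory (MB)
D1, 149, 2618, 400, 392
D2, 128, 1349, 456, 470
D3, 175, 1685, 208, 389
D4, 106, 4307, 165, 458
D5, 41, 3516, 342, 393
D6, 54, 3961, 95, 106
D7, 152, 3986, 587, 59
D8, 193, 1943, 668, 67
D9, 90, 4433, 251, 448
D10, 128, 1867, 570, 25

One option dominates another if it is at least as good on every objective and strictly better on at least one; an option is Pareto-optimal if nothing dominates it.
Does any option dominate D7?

D1: worse on throughput (2618 vs 3986).
D2: worse on throughput (1349 vs 3986).
D3: worse on avg latency (175 vs 152).
D4: worse on memory (458 vs 59).
D5: worse on throughput (3516 vs 3986).
D6: worse on throughput (3961 vs 3986).
D8: worse on avg latency (193 vs 152).
D9: worse on memory (448 vs 59).
D10: worse on throughput (1867 vs 3986).
No option is at least as good as D7 on every objective and strictly better on one.

No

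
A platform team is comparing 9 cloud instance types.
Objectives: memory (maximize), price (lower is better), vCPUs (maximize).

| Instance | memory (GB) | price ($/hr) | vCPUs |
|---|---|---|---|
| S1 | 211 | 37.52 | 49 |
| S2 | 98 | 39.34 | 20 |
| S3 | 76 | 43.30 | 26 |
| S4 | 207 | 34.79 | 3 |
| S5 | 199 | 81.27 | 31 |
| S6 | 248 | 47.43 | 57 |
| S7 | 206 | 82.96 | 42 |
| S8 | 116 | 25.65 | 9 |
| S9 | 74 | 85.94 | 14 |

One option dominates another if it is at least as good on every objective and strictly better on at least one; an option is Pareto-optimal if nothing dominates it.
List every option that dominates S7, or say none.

S1, S6

S1: memory 211≥206, price 37.52≤82.96, vCPUs 49≥42 — dominates S7.
S6: memory 248≥206, price 47.43≤82.96, vCPUs 57≥42 — dominates S7.
Others (S2, S3, S4, S5, S8, S9) are each worse than S7 on at least one objective.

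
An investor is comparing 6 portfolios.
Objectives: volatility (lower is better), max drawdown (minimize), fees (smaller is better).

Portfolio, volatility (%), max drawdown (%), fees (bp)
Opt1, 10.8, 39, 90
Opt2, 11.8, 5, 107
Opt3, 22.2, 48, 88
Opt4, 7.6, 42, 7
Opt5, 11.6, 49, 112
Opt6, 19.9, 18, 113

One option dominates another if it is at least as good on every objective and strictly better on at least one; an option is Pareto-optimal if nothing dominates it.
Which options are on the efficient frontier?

Opt1: not dominated.
Opt2: not dominated (best max drawdown).
Opt3: dominated by Opt4 (volatility 7.6≤22.2, max drawdown 42≤48, fees 7≤88).
Opt4: not dominated (best volatility).
Opt5: dominated by Opt1 (volatility 10.8≤11.6, max drawdown 39≤49, fees 90≤112).
Opt6: dominated by Opt2 (volatility 11.8≤19.9, max drawdown 5≤18, fees 107≤113).

Opt1, Opt2, Opt4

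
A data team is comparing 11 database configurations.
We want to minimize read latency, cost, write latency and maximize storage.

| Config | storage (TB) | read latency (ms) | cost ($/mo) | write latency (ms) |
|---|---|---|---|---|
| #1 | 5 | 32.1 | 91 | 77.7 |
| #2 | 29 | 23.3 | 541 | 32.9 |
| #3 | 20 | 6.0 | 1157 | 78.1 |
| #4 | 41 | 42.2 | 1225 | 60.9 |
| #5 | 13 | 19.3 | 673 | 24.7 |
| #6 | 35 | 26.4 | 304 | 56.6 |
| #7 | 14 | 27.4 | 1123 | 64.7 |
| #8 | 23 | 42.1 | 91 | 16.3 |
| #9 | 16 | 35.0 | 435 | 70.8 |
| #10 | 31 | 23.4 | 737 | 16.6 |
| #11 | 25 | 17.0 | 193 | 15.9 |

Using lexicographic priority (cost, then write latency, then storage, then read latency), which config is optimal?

#8

First minimize cost: best is 91, kept {#1, #8}.
Then minimize write latency: best is 16.3, kept {#8}.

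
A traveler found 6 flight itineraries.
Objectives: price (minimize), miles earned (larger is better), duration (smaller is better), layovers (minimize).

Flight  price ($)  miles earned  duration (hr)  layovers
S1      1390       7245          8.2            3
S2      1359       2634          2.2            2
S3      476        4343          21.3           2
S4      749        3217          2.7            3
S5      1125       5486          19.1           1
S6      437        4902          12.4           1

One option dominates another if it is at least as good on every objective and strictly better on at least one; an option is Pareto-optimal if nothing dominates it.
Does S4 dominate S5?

S4 vs S5: S4 is worse on miles earned (3217 vs 5486), so it does not dominate S5.

No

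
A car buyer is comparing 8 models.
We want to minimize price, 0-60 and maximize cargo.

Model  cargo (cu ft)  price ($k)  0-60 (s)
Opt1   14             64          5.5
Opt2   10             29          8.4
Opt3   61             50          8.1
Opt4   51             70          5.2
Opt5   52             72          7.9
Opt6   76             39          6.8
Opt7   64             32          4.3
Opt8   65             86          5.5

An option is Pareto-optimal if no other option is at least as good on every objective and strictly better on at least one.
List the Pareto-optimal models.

Opt1: dominated by Opt7 (cargo 64≥14, price 32≤64, 0-60 4.3≤5.5).
Opt2: not dominated (best price).
Opt3: dominated by Opt6 (cargo 76≥61, price 39≤50, 0-60 6.8≤8.1).
Opt4: dominated by Opt7 (cargo 64≥51, price 32≤70, 0-60 4.3≤5.2).
Opt5: dominated by Opt6 (cargo 76≥52, price 39≤72, 0-60 6.8≤7.9).
Opt6: not dominated (best cargo).
Opt7: not dominated (best 0-60).
Opt8: not dominated.

Opt2, Opt6, Opt7, Opt8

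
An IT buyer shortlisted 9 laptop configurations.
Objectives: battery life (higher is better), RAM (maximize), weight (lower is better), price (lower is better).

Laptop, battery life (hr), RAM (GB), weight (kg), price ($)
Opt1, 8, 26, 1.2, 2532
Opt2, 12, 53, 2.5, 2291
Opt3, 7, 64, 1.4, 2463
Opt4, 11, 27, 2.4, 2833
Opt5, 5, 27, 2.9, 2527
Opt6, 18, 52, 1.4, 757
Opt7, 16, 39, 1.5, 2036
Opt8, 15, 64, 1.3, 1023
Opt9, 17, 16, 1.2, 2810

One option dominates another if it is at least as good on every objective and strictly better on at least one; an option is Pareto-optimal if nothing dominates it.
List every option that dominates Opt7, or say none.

Opt6: battery life 18≥16, RAM 52≥39, weight 1.4≤1.5, price 757≤2036 — dominates Opt7.
Others (Opt1, Opt2, Opt3, Opt4, Opt5, Opt8, Opt9) are each worse than Opt7 on at least one objective.

Opt6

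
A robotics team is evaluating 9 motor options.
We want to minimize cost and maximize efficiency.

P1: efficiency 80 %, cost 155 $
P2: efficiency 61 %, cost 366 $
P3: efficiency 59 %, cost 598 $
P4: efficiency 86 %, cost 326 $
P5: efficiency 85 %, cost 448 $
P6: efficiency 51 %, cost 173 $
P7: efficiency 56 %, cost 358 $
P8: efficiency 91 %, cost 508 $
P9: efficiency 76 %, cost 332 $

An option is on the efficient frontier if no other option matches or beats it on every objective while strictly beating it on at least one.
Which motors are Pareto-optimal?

P1: not dominated (best cost).
P2: dominated by P1 (efficiency 80≥61, cost 155≤366).
P3: dominated by P1 (efficiency 80≥59, cost 155≤598).
P4: not dominated.
P5: dominated by P4 (efficiency 86≥85, cost 326≤448).
P6: dominated by P1 (efficiency 80≥51, cost 155≤173).
P7: dominated by P1 (efficiency 80≥56, cost 155≤358).
P8: not dominated (best efficiency).
P9: dominated by P1 (efficiency 80≥76, cost 155≤332).

P1, P4, P8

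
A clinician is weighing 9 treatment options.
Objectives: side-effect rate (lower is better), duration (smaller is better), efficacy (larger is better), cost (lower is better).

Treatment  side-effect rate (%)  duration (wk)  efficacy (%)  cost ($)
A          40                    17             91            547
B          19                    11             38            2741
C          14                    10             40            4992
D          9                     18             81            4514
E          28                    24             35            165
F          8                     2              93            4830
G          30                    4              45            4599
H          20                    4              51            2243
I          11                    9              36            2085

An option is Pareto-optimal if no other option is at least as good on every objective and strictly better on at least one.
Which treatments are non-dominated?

A, B, D, E, F, H, I

A: not dominated.
B: not dominated.
C: dominated by F (side-effect rate 8≤14, duration 2≤10, efficacy 93≥40, cost 4830≤4992).
D: not dominated.
E: not dominated (best cost).
F: not dominated (best side-effect rate).
G: dominated by H (side-effect rate 20≤30, duration 4≤4, efficacy 51≥45, cost 2243≤4599).
H: not dominated.
I: not dominated.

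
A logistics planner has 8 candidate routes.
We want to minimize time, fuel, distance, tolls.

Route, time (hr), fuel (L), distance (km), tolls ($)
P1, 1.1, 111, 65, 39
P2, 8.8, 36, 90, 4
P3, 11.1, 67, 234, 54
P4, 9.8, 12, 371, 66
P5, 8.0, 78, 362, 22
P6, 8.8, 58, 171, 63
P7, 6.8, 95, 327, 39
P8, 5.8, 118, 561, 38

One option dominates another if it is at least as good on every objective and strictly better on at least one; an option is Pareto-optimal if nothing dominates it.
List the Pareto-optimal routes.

P1, P2, P4, P5, P7, P8

P1: not dominated (best time).
P2: not dominated (best tolls).
P3: dominated by P2 (time 8.8≤11.1, fuel 36≤67, distance 90≤234, tolls 4≤54).
P4: not dominated (best fuel).
P5: not dominated.
P6: dominated by P2 (time 8.8≤8.8, fuel 36≤58, distance 90≤171, tolls 4≤63).
P7: not dominated.
P8: not dominated.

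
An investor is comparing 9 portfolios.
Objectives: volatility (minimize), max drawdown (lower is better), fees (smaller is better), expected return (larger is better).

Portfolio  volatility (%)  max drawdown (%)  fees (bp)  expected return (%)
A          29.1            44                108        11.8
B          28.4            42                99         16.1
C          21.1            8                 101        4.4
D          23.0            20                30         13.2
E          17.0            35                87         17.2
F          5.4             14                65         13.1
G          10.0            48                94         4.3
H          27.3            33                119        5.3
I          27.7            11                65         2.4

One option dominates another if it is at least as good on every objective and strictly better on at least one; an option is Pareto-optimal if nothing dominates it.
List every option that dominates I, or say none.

A: worse on volatility (29.1 vs 27.7).
B: worse on volatility (28.4 vs 27.7).
C: worse on fees (101 vs 65).
D: worse on max drawdown (20 vs 11).
E: worse on max drawdown (35 vs 11).
F: worse on max drawdown (14 vs 11).
G: worse on max drawdown (48 vs 11).
H: worse on max drawdown (33 vs 11).
No option dominates I.

none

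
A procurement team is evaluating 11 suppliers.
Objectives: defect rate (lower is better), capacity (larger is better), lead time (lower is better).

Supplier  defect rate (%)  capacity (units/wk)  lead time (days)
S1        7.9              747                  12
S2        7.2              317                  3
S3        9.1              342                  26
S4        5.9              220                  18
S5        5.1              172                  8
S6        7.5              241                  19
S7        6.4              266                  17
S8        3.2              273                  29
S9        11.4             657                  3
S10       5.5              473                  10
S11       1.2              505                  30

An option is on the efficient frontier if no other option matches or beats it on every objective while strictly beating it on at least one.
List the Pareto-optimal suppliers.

S1, S2, S5, S8, S9, S10, S11

S1: not dominated (best capacity).
S2: not dominated.
S3: dominated by S1 (defect rate 7.9≤9.1, capacity 747≥342, lead time 12≤26).
S4: dominated by S10 (defect rate 5.5≤5.9, capacity 473≥220, lead time 10≤18).
S5: not dominated.
S6: dominated by S2 (defect rate 7.2≤7.5, capacity 317≥241, lead time 3≤19).
S7: dominated by S10 (defect rate 5.5≤6.4, capacity 473≥266, lead time 10≤17).
S8: not dominated.
S9: not dominated.
S10: not dominated.
S11: not dominated (best defect rate).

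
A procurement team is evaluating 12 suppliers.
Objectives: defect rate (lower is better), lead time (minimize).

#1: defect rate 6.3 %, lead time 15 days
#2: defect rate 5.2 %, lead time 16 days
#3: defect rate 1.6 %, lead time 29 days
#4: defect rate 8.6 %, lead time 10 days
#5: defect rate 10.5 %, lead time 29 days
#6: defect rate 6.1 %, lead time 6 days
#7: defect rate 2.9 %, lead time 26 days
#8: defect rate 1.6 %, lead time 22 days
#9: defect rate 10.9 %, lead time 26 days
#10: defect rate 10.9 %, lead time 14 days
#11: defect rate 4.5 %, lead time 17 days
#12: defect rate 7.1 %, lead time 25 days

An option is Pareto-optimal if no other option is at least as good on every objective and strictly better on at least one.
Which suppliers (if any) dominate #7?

#8

#8: defect rate 1.6≤2.9, lead time 22≤26 — dominates #7.
Others (#1, #2, #3, #4, #5, #6, #9, #10, #11, #12) are each worse than #7 on at least one objective.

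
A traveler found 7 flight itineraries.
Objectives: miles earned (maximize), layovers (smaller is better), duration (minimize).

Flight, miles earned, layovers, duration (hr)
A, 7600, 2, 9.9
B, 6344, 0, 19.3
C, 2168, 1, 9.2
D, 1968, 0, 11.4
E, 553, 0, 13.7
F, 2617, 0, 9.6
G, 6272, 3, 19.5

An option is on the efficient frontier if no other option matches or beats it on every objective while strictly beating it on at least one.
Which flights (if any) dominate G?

A, B

A: miles earned 7600≥6272, layovers 2≤3, duration 9.9≤19.5 — dominates G.
B: miles earned 6344≥6272, layovers 0≤3, duration 19.3≤19.5 — dominates G.
Others (C, D, E, F) are each worse than G on at least one objective.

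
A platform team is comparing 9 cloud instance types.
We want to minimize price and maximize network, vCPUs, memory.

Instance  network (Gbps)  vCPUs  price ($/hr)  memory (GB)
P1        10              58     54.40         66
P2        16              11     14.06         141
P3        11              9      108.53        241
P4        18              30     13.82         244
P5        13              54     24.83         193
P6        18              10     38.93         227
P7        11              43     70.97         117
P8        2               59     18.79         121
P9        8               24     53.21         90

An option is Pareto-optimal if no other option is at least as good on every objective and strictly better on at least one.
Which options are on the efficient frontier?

P1, P4, P5, P8

P1: not dominated.
P2: dominated by P4 (network 18≥16, vCPUs 30≥11, price 13.82≤14.06, memory 244≥141).
P3: dominated by P4 (network 18≥11, vCPUs 30≥9, price 13.82≤108.53, memory 244≥241).
P4: not dominated (best price).
P5: not dominated.
P6: dominated by P4 (network 18≥18, vCPUs 30≥10, price 13.82≤38.93, memory 244≥227).
P7: dominated by P5 (network 13≥11, vCPUs 54≥43, price 24.83≤70.97, memory 193≥117).
P8: not dominated (best vCPUs).
P9: dominated by P4 (network 18≥8, vCPUs 30≥24, price 13.82≤53.21, memory 244≥90).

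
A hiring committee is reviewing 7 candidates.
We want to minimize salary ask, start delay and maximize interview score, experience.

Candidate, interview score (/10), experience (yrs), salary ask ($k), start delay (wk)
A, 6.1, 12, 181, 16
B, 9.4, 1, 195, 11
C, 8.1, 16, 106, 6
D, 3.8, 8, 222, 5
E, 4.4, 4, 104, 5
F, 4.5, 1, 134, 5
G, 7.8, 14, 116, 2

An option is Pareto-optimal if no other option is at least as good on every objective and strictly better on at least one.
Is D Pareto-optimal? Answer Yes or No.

No

G vs D: interview score 7.8≥3.8, experience 14≥8, salary ask 116≤222, start delay 2≤5 — G is at least as good on every objective and strictly better on at least one, so G dominates D.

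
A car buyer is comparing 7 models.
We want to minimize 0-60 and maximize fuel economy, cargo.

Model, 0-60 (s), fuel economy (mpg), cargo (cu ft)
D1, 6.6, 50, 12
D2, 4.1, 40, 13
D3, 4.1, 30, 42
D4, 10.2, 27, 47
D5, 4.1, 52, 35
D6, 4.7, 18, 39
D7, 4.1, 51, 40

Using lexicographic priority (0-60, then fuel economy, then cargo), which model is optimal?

First minimize 0-60: best is 4.1, kept {D2, D3, D5, D7}.
Then maximize fuel economy: best is 52, kept {D5}.

D5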